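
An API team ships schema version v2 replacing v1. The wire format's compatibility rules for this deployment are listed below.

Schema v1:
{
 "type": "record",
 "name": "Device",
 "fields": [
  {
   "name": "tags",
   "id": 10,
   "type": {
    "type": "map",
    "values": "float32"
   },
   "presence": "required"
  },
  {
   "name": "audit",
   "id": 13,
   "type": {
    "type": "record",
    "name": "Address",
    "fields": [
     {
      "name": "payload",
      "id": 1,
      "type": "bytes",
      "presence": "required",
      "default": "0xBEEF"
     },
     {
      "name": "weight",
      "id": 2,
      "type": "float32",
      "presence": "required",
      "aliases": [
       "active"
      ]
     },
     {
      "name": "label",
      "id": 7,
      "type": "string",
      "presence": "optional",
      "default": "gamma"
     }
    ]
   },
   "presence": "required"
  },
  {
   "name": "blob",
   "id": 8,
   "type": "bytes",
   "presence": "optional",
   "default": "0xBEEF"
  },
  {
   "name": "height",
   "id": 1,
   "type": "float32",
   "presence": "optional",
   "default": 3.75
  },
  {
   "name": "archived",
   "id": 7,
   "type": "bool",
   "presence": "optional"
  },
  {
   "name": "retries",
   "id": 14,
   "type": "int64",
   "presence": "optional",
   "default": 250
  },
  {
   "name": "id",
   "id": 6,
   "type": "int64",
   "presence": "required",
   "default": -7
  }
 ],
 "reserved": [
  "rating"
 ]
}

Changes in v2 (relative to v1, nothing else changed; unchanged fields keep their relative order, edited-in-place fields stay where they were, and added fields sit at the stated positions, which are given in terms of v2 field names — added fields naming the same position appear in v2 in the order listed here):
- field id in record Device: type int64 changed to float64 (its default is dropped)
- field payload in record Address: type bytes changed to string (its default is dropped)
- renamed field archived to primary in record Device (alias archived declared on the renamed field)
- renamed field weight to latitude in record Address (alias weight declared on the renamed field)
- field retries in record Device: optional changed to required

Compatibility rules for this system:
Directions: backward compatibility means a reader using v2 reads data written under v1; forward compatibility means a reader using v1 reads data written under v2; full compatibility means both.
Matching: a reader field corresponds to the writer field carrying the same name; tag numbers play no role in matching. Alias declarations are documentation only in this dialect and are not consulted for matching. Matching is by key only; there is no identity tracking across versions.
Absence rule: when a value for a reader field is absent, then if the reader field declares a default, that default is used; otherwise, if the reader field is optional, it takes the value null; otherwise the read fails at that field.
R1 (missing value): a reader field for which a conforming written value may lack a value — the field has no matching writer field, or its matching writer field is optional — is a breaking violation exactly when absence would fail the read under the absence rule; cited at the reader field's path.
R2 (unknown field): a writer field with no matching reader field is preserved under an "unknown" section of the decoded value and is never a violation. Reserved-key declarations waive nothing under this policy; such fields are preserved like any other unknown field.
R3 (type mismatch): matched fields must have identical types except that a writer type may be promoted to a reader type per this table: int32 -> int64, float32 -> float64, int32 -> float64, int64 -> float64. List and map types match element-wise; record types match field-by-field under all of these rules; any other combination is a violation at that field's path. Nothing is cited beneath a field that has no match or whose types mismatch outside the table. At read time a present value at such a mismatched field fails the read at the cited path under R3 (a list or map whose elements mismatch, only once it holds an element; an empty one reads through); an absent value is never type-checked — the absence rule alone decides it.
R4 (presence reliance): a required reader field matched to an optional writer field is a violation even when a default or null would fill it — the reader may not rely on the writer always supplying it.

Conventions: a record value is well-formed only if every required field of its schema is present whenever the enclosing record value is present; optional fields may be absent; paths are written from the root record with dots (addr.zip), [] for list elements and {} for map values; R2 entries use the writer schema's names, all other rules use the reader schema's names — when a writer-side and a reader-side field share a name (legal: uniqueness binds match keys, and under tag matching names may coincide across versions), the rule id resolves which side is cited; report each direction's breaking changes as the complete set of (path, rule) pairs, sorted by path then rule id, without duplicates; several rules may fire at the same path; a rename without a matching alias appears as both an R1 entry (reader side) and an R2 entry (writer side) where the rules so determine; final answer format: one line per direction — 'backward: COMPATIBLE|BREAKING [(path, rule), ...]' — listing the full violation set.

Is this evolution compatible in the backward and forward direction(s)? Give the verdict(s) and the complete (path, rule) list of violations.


backward: BREAKING [(audit.latitude, R1), (audit.payload, R3), (retries, R4)]; forward: BREAKING [(audit.payload, R3), (audit.weight, R1), (id, R3)]

the writer's type comes first in each Device pair
backward on Device — v2 reading data written by v1:
  tags <- tags (map<string, float32> -> map<string, float32>, writer required)
  audit <- audit (Address -> Address, writer required)
  blob <- blob (bytes -> bytes, writer optional)
  height <- height (float32 -> float32, writer optional)
  no writer field matches reader primary
  retries <- retries (int64 -> int64, writer optional)
  id <- id (int64 -> float64, writer required)
  writer field archived has no reader counterpart
  audit.payload <- audit.payload (bytes -> string, writer required)
  no writer field matches reader audit.latitude
  audit.label <- audit.label (string -> string, writer optional)
  writer field audit.weight has no reader counterpart
  breaking: (audit.latitude, R1)
  breaking: (audit.payload, R3)
  breaking: (retries, R4)
  => backward verdict for Device: BREAKING, 3 violation(s)
forward on Device — v1 reading data written by v2:
  tags <- tags (map<string, float32> -> map<string, float32>, writer required)
  audit <- audit (Address -> Address, writer required)
  blob <- blob (bytes -> bytes, writer optional)
  height <- height (float32 -> float32, writer optional)
  no writer field matches reader archived
  retries <- retries (int64 -> int64, writer required)
  id <- id (float64 -> int64, writer required)
  writer field primary has no reader counterpart
  audit.payload <- audit.payload (string -> bytes, writer required)
  no writer field matches reader audit.weight
  audit.label <- audit.label (string -> string, writer optional)
  writer field audit.latitude has no reader counterpart
  breaking: (audit.payload, R3)
  breaking: (audit.weight, R1)
  breaking: (id, R3)
  => forward verdict for Device: BREAKING, 3 violation(s)


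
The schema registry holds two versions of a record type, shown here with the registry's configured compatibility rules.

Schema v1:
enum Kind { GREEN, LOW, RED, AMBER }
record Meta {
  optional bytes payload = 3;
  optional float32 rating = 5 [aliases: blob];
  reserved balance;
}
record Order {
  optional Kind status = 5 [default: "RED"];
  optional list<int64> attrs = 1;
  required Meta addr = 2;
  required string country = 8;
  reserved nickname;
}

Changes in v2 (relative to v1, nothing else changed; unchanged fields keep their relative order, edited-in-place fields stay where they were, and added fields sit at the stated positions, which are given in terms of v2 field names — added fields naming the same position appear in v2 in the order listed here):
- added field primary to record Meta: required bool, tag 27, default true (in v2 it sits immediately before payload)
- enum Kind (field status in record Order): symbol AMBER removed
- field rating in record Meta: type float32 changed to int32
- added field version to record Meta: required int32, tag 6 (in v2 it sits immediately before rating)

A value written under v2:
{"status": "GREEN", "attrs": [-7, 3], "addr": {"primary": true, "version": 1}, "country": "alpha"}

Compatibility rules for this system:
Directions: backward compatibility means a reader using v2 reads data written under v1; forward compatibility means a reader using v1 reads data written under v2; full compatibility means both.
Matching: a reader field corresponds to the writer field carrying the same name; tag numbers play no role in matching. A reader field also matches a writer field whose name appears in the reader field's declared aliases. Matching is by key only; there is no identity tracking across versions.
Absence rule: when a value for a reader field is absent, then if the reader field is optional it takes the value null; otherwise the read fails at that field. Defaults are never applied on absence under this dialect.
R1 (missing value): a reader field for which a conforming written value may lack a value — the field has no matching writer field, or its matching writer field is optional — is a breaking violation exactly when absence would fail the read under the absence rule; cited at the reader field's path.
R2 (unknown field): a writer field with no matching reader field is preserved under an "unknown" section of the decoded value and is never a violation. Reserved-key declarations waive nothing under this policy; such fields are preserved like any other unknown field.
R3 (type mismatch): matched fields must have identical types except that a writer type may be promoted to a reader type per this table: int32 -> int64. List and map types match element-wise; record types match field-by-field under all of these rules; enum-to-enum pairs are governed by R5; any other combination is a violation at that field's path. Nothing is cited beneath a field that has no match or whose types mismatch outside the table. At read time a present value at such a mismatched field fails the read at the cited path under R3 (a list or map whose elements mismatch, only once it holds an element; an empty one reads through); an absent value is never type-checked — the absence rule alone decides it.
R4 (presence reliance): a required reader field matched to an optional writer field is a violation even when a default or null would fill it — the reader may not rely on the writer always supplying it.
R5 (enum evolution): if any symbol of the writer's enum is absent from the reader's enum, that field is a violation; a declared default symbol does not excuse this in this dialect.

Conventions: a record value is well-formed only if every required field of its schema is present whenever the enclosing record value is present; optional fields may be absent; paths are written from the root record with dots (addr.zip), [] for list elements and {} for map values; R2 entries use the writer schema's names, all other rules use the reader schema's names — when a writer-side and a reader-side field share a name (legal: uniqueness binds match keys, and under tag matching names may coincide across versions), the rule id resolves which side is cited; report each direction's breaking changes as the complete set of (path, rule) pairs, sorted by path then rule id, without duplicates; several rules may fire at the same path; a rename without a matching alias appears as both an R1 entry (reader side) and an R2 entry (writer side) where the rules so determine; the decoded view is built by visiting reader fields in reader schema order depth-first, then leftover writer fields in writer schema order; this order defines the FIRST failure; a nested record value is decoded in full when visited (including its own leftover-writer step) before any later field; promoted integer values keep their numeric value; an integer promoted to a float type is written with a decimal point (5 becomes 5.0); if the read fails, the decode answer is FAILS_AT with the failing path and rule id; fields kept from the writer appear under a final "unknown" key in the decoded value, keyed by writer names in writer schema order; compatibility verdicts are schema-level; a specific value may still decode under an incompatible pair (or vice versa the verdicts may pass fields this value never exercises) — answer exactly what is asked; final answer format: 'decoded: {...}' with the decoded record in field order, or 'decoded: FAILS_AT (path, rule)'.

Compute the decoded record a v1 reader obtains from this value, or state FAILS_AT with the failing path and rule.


decoded: {"status": "GREEN", "attrs": [-7, 3], "addr": {"payload": null, "rating": null, "unknown": {"primary": true, "version": 1}}, "country": "alpha"}

the writer's type comes first in each Order pair
decode (reader v1):
  status := "GREEN"
  attrs := [-7, 3]
  addr.payload := null (not supplied -> null)
  addr.rating := null (not supplied -> null)
  writer addr.primary: kept under "unknown"
  writer addr.version: kept under "unknown"
  country := "alpha"
  => decoded: {"status": "GREEN", "attrs": [-7, 3], "addr": {"payload": null, "rating": null, "unknown": {"primary": true, "version": 1}}, "country": "alpha"}
ruling out the remaining Order differences:
  enum Kind (field status in record Order): symbol AMBER removed -> matters for Order compatibility verdicts, not for this value's decode
  field rating in record Meta: type float32 changed to int32 -> matters for Order compatibility verdicts, not for this value's decode


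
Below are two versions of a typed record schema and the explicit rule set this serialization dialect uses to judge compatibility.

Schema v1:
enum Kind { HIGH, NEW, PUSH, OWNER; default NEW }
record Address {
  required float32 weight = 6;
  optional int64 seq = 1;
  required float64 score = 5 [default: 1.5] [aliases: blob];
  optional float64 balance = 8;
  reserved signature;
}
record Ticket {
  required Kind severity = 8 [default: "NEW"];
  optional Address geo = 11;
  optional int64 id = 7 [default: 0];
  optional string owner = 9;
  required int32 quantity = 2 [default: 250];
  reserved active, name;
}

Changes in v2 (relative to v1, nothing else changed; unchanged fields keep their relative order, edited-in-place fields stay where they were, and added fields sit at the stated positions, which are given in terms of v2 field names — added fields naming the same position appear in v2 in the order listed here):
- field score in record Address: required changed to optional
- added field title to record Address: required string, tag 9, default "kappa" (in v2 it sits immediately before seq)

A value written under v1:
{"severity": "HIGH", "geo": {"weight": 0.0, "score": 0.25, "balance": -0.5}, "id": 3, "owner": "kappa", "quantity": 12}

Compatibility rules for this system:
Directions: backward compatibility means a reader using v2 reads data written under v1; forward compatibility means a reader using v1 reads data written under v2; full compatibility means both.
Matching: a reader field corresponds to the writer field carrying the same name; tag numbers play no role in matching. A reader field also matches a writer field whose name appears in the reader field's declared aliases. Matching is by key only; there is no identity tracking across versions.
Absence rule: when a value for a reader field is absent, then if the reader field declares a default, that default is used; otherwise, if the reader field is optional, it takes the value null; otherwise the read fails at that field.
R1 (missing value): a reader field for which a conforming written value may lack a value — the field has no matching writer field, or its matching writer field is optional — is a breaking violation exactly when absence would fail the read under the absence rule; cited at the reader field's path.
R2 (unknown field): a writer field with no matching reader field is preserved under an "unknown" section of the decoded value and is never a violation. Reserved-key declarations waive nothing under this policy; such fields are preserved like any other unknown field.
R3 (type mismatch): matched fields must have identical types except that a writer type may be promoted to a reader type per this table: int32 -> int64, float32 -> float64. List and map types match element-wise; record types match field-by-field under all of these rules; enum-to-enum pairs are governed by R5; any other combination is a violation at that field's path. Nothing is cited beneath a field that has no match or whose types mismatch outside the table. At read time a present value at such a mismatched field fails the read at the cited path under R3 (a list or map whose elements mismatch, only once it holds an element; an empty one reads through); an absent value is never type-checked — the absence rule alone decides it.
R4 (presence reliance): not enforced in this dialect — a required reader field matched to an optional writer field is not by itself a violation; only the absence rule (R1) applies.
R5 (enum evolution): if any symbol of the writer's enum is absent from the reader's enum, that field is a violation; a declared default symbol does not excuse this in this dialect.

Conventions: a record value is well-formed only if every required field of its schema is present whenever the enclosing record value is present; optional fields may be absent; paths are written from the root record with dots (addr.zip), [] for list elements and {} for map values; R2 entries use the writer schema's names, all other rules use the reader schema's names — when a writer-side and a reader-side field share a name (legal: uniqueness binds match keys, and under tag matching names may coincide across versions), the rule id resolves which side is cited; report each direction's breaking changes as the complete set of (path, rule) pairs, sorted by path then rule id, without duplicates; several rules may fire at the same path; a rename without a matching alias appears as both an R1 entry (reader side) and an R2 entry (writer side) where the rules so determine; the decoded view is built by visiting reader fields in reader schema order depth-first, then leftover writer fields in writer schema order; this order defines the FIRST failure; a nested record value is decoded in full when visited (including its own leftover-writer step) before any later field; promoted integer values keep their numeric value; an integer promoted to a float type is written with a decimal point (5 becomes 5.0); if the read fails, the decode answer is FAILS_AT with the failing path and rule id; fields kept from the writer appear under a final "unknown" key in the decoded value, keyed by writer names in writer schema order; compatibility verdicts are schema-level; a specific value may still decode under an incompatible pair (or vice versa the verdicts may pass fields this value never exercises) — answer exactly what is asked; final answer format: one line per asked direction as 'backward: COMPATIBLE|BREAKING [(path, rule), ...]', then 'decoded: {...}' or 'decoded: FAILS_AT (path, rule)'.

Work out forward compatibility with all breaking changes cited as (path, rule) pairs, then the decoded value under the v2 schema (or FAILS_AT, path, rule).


forward: COMPATIBLE []; decoded: {"severity": "HIGH", "geo": {"weight": 0.0, "title": "kappa", "seq": null, "score": 0.25, "balance": -0.5}, "id": 3, "owner": "kappa", "quantity": 12}

the writer's type comes first in each Ticket pair
forward analysis of Ticket with v1 as reader and v2 as writer:
  severity: paired with writer severity (Kind -> Kind; writer required)
  geo: paired with writer geo (Address -> Address; writer optional)
  id: paired with writer id (int64 -> int64; writer optional)
  owner: paired with writer owner (string -> string; writer optional)
  quantity: paired with writer quantity (int32 -> int32; writer required)
  geo.weight: paired with writer geo.weight (float32 -> float32; writer required)
  geo.seq: paired with writer geo.seq (int64 -> int64; writer optional)
  geo.score: paired with writer geo.score (float64 -> float64; writer optional)
  geo.balance: paired with writer geo.balance (float64 -> float64; writer optional)
  writer geo.title: unknown to reader
  nothing fires on Ticket: forward is COMPATIBLE
migrating the Ticket value to v2:
  severity := "HIGH"
  geo.weight := 0.0
  geo.title := "kappa" (no value, default fills)
  geo.seq := null (not supplied -> null)
  geo.score := 0.25
  geo.balance := -0.5
  id := 3
  owner := "kappa"
  quantity := 12
  => decoded: {"severity": "HIGH", "geo": {"weight": 0.0, "title": "kappa", "seq": null, "score": 0.25, "balance": -0.5}, "id": 3, "owner": "kappa", "quantity": 12}
checking off the Ticket differences that do not matter here:
  field score in record Address: required changed to optional -> fires no rule on Ticket, leaving the asked answer as it is


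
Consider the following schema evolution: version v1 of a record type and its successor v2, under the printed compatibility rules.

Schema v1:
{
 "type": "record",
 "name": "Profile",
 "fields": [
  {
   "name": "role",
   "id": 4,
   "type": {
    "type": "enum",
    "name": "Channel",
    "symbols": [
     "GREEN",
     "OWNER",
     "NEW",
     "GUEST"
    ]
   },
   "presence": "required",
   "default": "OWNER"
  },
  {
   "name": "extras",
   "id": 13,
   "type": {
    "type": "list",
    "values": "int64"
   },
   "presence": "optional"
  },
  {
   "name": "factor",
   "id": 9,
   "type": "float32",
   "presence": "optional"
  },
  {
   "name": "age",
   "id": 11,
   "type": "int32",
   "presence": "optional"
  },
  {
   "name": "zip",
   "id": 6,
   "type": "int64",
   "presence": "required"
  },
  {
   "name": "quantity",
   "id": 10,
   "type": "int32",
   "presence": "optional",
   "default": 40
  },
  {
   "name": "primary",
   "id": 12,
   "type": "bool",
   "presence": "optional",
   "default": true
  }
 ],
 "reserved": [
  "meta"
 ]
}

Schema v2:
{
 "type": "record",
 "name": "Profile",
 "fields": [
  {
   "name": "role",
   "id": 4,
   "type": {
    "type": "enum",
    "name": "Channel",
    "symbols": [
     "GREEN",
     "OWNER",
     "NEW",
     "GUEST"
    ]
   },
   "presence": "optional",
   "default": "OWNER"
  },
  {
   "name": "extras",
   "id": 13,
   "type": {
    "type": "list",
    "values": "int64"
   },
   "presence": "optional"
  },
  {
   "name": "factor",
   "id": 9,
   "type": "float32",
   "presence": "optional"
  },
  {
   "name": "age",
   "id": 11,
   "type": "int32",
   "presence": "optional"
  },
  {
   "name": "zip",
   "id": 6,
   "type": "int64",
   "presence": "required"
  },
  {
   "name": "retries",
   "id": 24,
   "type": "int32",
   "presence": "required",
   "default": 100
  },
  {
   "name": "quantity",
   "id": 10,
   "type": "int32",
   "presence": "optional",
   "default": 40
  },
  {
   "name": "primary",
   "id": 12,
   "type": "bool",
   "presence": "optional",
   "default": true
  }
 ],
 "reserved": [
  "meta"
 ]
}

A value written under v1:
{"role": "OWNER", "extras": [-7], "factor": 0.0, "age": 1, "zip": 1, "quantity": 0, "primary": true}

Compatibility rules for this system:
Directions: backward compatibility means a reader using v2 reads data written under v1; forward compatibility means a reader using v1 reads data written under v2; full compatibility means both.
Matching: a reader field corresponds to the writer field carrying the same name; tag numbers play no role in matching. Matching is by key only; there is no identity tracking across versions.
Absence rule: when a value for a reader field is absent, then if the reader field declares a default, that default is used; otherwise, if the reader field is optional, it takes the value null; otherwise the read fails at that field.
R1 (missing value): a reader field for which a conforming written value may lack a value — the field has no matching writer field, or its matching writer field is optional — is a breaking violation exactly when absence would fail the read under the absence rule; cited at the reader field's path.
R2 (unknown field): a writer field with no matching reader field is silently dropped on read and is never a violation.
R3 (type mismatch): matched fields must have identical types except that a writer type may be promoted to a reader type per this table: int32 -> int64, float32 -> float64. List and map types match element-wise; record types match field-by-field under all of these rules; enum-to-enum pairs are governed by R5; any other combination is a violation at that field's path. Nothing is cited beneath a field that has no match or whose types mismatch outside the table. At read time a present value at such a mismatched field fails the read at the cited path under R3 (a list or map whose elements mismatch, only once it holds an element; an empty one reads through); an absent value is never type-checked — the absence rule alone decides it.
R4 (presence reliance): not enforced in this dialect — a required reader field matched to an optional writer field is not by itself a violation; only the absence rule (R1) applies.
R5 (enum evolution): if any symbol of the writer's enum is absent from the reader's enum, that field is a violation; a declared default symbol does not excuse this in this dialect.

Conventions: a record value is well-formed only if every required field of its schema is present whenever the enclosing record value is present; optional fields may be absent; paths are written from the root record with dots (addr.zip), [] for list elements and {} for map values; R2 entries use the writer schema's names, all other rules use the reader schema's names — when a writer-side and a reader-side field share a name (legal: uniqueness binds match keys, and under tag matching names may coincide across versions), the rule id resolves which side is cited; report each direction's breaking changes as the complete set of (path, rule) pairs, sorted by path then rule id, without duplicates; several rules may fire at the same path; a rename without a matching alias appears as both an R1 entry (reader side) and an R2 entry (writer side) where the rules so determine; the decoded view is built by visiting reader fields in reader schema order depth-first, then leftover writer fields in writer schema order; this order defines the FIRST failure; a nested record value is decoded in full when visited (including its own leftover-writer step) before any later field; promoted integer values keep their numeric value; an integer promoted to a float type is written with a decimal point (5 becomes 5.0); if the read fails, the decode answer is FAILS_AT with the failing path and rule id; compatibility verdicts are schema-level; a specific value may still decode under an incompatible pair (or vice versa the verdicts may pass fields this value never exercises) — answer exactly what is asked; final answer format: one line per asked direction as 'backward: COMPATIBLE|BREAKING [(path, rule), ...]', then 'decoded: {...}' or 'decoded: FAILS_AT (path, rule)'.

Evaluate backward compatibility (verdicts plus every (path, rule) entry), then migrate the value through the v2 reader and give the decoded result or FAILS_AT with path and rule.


backward: COMPATIBLE []; decoded: {"role": "OWNER", "extras": [-7], "factor": 0.0, "age": 1, "zip": 1, "retries": 100, "quantity": 0, "primary": true}

arrows below run writer -> reader for Profile
backward pass over Profile, reader schema v2, writer schema v1:
  role <- role (Channel -> Channel, writer required)
  extras <- extras (list<int64> -> list<int64>, writer optional)
  factor <- factor (float32 -> float32, writer optional)
  age <- age (int32 -> int32, writer optional)
  zip <- zip (int64 -> int64, writer required)
  retries: no writer match
  quantity <- quantity (int32 -> int32, writer optional)
  primary <- primary (bool -> bool, writer optional)
  => backward verdict for Profile: COMPATIBLE, no violations
decode walk for Profile under reader schema v2:
  role := "OWNER"
  extras := [-7]
  factor := 0.0
  age := 1
  zip := 1
  retries := 100 (absent -> default)
  quantity := 0
  primary := true
  => decoded: {"role": "OWNER", "extras": [-7], "factor": 0.0, "age": 1, "zip": 1, "retries": 100, "quantity": 0, "primary": true}
diffs on Profile not affecting the asked answer:
  field role in record Profile: required changed to optional -> fires no rule on Profile, leaving the asked answer as it is


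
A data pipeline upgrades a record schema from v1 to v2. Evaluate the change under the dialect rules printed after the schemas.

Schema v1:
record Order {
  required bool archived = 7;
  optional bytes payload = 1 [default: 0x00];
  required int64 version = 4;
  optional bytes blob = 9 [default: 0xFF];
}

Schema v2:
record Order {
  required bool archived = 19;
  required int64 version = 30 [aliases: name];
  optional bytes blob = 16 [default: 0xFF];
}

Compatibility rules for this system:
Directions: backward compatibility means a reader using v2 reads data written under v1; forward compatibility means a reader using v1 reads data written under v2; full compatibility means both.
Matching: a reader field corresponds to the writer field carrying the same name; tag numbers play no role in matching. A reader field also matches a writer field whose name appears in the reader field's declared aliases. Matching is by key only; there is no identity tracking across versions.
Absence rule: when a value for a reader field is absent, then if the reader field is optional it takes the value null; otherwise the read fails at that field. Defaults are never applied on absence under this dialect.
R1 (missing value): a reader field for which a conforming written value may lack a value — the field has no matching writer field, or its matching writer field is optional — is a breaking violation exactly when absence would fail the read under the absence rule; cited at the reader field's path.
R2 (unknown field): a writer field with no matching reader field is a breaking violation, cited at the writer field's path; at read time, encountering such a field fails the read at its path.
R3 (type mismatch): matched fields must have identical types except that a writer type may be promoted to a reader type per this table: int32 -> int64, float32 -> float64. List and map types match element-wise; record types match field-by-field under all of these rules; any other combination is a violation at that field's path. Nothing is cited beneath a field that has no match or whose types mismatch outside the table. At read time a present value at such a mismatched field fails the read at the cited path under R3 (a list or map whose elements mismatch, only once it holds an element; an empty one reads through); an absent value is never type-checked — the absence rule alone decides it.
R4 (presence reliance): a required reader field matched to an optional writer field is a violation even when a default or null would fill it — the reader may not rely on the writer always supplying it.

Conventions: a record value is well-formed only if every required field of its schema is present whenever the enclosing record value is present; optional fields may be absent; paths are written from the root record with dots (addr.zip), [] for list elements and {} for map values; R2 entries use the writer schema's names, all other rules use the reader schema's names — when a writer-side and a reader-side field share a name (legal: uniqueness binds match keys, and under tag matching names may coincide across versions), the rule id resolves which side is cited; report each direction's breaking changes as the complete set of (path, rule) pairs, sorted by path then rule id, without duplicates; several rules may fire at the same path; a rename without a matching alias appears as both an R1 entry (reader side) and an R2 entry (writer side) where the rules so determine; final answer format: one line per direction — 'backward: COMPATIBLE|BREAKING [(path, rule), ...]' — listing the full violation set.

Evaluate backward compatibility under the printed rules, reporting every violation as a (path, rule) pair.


backward: BREAKING [(payload, R2)]

the writer's type comes first in each Order pair
backward on Order — v2 reading data written by v1:
  archived <- archived (bool -> bool, writer required)
  version <- version (int64 -> int64, writer required)
  blob <- blob (bytes -> bytes, writer optional)
  writer field payload has no reader counterpart
  breaking: (payload, R2)
  => 1 violation(s): backward is BREAKING for Order
the rest of the Order diff is inert for this question:
  field archived in record Order: tag 7 changed to 19 -> fires no rule on Order, leaving the asked answer as it is
  field blob in record Order: tag 9 changed to 16 -> fires no rule on Order, leaving the asked answer as it is
  field version in record Order: tag 4 changed to 30 -> fires no rule on Order, leaving the asked answer as it is


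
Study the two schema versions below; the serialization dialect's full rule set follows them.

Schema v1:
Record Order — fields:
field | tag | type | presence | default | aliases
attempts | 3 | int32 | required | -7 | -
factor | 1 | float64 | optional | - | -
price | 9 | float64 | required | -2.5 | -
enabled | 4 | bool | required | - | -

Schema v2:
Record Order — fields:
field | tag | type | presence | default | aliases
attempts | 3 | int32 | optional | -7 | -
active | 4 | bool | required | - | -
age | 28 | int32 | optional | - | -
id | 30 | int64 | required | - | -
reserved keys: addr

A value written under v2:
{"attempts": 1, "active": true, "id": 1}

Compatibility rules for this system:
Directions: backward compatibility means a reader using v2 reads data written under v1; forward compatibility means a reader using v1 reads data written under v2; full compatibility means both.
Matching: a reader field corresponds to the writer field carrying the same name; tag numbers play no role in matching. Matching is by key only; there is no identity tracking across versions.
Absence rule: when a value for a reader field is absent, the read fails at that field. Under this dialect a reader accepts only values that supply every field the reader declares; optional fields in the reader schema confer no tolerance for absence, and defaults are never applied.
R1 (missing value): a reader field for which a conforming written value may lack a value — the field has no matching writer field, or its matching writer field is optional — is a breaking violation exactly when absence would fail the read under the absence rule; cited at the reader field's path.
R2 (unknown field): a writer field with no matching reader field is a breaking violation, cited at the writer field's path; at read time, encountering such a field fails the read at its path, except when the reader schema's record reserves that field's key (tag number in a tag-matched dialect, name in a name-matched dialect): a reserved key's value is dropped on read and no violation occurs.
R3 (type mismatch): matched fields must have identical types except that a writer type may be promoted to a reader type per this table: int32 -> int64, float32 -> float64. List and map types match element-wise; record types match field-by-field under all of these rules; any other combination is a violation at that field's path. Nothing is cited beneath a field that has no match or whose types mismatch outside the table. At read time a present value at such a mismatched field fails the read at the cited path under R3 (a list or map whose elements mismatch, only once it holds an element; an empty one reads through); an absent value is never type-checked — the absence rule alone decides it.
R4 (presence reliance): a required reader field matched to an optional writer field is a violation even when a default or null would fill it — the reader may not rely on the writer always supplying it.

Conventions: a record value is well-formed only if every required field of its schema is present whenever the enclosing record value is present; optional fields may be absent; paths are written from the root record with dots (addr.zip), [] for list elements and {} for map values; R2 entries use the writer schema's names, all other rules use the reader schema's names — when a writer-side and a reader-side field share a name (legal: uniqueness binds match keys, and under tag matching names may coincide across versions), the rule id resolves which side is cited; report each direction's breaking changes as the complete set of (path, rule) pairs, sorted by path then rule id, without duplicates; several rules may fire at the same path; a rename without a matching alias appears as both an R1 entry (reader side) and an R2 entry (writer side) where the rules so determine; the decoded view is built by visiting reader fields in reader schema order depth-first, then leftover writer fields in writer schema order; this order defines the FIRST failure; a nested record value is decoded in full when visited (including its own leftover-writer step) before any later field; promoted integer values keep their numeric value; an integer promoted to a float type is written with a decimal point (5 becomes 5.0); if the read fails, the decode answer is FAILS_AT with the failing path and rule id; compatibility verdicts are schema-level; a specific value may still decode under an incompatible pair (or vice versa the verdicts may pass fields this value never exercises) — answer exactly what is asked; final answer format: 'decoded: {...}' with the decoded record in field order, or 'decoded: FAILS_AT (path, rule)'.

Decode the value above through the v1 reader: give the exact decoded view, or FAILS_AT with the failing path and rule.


decoded: FAILS_AT (factor, R1)

in Order below, arrows point writer -> reader
decode walk for Order under reader schema v1:
  attempts := 1
  read fails at factor under R1 (no fill)
  => FAILS_AT (factor, R1)
diffs on Order not affecting the asked answer:
  renamed field enabled to active in record Order -> changes Order's schema-level verdicts only — the decode of this value is the same
  removed field price from record Order -> changes Order's schema-level verdicts only — the decode of this value is the same
  added field age to record Order: optional int32, tag 28 (in v2 it sits last) -> changes Order's schema-level verdicts only — the decode of this value is the same
  added field id to record Order: required int64, tag 30 (in v2 it sits last) -> changes Order's schema-level verdicts only — the decode of this value is the same
  field attempts in record Order: required changed to optional -> changes Order's schema-level verdicts only — the decode of this value is the same


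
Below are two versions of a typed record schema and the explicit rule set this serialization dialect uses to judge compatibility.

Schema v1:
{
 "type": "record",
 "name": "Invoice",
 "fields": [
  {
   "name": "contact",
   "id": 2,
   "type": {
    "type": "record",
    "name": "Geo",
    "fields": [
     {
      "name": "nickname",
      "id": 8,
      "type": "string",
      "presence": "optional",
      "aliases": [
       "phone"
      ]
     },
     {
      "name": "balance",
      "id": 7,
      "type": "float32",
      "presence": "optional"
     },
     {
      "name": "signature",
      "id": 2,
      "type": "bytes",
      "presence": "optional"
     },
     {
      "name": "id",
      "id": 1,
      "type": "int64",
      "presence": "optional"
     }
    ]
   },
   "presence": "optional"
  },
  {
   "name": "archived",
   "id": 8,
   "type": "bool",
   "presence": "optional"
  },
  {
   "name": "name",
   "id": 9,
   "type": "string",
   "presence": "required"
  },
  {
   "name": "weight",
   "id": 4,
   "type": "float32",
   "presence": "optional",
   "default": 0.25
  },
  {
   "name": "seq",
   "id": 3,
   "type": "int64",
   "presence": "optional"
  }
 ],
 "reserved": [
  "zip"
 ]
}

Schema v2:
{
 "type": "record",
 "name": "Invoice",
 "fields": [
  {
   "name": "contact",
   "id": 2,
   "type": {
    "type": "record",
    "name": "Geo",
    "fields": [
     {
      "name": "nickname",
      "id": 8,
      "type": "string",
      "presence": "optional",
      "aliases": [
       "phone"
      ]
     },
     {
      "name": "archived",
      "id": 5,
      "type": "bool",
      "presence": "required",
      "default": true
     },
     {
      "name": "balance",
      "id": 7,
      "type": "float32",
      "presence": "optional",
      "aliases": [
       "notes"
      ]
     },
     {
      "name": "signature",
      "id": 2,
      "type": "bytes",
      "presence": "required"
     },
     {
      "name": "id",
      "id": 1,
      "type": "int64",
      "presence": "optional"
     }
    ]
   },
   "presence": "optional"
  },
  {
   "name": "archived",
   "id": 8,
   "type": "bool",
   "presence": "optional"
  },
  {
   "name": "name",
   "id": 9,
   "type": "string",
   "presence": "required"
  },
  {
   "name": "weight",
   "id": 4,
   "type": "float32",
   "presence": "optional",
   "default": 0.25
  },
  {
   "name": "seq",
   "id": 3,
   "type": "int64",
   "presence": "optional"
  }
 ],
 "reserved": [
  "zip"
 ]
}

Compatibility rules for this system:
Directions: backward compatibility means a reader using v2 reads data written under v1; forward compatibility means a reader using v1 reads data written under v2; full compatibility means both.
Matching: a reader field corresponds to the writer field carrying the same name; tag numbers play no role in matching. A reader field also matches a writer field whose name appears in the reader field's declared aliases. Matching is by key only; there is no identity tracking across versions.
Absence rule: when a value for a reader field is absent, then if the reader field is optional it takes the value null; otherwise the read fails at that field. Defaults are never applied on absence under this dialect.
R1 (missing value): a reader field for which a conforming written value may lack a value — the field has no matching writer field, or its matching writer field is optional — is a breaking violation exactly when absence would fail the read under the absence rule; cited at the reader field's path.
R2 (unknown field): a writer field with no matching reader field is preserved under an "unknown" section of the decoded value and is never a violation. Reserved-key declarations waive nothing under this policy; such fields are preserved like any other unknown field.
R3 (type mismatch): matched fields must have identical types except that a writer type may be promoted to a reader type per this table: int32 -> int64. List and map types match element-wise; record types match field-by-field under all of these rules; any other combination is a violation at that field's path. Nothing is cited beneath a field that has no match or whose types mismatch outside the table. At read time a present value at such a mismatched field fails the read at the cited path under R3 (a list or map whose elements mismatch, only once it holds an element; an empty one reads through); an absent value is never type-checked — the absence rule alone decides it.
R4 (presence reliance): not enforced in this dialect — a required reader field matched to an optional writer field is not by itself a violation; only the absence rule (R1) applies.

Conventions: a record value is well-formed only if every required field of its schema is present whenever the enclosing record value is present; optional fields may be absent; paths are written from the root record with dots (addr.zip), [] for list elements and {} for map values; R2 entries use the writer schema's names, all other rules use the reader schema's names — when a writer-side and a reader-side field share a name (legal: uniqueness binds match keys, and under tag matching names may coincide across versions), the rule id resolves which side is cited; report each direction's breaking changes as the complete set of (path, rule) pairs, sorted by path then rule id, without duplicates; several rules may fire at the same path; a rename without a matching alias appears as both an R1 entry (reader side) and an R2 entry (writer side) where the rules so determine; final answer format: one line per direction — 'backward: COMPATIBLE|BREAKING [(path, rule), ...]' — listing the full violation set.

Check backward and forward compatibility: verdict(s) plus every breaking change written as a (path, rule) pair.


arrows below run writer -> reader for Invoice
backward on Invoice — v2 reading data written by v1:
  contact: paired with writer contact (Geo -> Geo; writer optional)
  archived: paired with writer archived (bool -> bool; writer optional)
  name: paired with writer name (string -> string; writer required)
  weight: paired with writer weight (float32 -> float32; writer optional)
  seq: paired with writer seq (int64 -> int64; writer optional)
  contact.nickname: paired with writer contact.nickname (string -> string; writer optional)
  contact.archived has no writer counterpart
  contact.balance: paired with writer contact.balance (float32 -> float32; writer optional)
  contact.signature: paired with writer contact.signature (bytes -> bytes; writer optional)
  contact.id: paired with writer contact.id (int64 -> int64; writer optional)
  R1 fires at contact.archived
  R1 fires at contact.signature
  => backward verdict for Invoice: BREAKING, 2 violation(s)
forward on Invoice — v1 reading data written by v2:
  contact: paired with writer contact (Geo -> Geo; writer optional)
  archived: paired with writer archived (bool -> bool; writer optional)
  name: paired with writer name (string -> string; writer required)
  weight: paired with writer weight (float32 -> float32; writer optional)
  seq: paired with writer seq (int64 -> int64; writer optional)
  contact.nickname: paired with writer contact.nickname (string -> string; writer optional)
  contact.balance: paired with writer contact.balance (float32 -> float32; writer optional)
  contact.signature: paired with writer contact.signature (bytes -> bytes; writer required)
  contact.id: paired with writer contact.id (int64 -> int64; writer optional)
  writer contact.archived: unknown to reader
  nothing fires on Invoice: forward is COMPATIBLE

backward: BREAKING [(contact.archived, R1), (contact.signature, R1)]; forward: COMPATIBLE []
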